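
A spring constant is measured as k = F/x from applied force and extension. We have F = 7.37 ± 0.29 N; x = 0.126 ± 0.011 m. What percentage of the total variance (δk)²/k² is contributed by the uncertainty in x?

(δk/k)² = (1·δF/F)² + (-1·δx/x)²
  F term: (1×0.0393)² = 0.00155
  x term: (-1×0.0873)² = 0.00762
Total = 0.00917. Share from x = 0.00762/0.00917 = 0.831.

83.1%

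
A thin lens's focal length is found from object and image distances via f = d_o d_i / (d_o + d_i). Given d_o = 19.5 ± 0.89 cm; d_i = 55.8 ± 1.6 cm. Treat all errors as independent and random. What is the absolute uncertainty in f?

0.500 cm

∂f/∂d_o = (d_i/(d_o+d_i))² = 0.549;  ∂f/∂d_i = (d_o/(d_o+d_i))² = 0.0671
δf = √((∂f/∂d_o · δd_o)² + (∂f/∂d_i · δd_i)²) = √(0.239 + 0.0115) = 0.500 cm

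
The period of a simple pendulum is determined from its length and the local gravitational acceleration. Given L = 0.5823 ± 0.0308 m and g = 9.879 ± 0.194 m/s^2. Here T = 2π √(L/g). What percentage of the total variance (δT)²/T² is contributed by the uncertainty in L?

87.9%

(δT/T)² = (½·δL/L)² + (−½·δg/g)²
  L term: (0.5×0.0529)² = 0.000699
  g term: (-0.5×0.0196)² = 9.64e-05
Total = 0.000796. Share from L = 0.000699/0.000796 = 0.879.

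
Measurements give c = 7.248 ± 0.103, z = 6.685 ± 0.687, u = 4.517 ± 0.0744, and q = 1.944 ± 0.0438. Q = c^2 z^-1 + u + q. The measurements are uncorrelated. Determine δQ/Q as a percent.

Let p = c^2·z^-1 = 7.858. δp/p = √((2·δc/c)² + (-1·δz/z)²) = √(0.000808 + 0.0106) = 0.107, so δp = 0.838.
Q = p + u + q: δQ = √(δp² + δu² + δq²) = √(0.702 + 0.00554 + 0.00192) = 0.842
Q = 14.32, so δQ/Q = 0.842/14.32 = 0.0588.

5.88%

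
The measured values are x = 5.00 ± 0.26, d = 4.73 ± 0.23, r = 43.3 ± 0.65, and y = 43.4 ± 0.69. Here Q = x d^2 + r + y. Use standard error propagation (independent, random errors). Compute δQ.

12.4

Let p = x·d^2 = 112. δp/p = √((1·δx/x)² + (2·δd/d)²) = √(0.00270 + 0.00946) = 0.110, so δp = 12.3.
Q = p + r + y: δQ = √(δp² + δr² + δy²) = √(152 + 0.423 + 0.476) = 12.4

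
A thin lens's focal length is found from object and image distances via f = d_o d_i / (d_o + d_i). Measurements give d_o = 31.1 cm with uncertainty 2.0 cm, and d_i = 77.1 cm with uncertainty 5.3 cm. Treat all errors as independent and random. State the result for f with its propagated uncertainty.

∂f/∂d_o = (d_i/(d_o+d_i))² = 0.508;  ∂f/∂d_i = (d_o/(d_o+d_i))² = 0.0826
δf = √((∂f/∂d_o · δd_o)² + (∂f/∂d_i · δd_i)²) = √(1.03 + 0.192) = 1.11 cm
f = 22.2 cm.

22.2 ± 1.11 cm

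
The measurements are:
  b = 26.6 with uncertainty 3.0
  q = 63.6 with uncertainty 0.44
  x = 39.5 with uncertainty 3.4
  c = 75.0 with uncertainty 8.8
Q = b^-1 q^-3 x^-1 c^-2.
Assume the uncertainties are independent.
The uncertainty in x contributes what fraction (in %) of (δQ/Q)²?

9.80%

(δQ/Q)² = (-1·δb/b)² + (-3·δq/q)² + (-1·δx/x)² + (-2·δc/c)²
  b term: (-1×0.113)² = 0.0127
  q term: (-3×0.00692)² = 0.000431
  x term: (-1×0.0861)² = 0.00741
  c term: (-2×0.117)² = 0.0551
Total = 0.0756. Share from x = 0.00741/0.0756 = 0.0980.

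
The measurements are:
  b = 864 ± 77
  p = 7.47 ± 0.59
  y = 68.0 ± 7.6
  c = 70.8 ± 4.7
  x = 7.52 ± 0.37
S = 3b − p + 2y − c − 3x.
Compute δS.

For a sum/difference, combine absolute errors in quadrature:
  (3·δb)² = 53400;  (δp)² = 0.348;  (2·δy)² = 231;  (δc)² = 22.1;  (3·δx)² = 1.23
δS = √(53600) = 232

232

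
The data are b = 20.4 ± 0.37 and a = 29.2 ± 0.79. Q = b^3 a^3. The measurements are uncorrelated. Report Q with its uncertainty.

(2.11 ± 0.207) × 10^8

Since Q is a product/quotient, work with relative uncertainties:
  (3·δb/b)² = (3×0.0181)² = 0.00296;  (3·δa/a)² = (3×0.0271)² = 0.00659
δQ/Q = √(0.00955) = 0.0977
Q = 2.11e+08, so δQ = 0.0977 × 2.11e+08 = 2.07e+07.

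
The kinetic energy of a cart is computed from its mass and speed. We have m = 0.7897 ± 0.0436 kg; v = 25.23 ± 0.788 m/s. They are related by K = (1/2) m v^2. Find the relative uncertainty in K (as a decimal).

0.0834

K is a product of powers, so relative uncertainties combine in quadrature:
  (1·δm/m)² = (1×0.0552)² = 0.00305;  (2·δv/v)² = (2×0.0312)² = 0.00390
δK/K = √(0.00695) = 0.0834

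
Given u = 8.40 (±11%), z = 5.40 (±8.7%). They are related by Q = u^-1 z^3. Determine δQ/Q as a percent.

28.3%

Each factor contributes (exponent × relative error)² to (δQ/Q)²:
  (-1·δu/u)² = (-1×0.110)² = 0.0121;  (3·δz/z)² = (3×0.0870)² = 0.0681
δQ/Q = √(0.0802) = 0.283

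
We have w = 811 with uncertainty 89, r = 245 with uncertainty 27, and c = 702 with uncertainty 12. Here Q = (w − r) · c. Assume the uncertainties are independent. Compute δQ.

Let u = w − r = 566. δu = √(δw² + δr²) = √(7920 + 729) = 93.0, so δu/u = 0.164.
Q is then a monomial in u, c:
δQ/Q = √((δu/u)² + (1·δc/c)²) = √(0.0270 + 0.000292) = 0.165
Q = 3.97e+05, so δQ = 0.165 × 3.97e+05 = 65600.

65600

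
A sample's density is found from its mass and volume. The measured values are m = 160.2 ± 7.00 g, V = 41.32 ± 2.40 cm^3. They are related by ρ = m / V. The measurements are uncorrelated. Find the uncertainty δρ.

Products/powers → add relative errors in quadrature, weighted by exponent:
  (1·δm/m)² = (1×0.0437)² = 0.00191;  (-1·δV/V)² = (-1×0.0581)² = 0.00337
δρ/ρ = √(0.00528) = 0.0727
ρ = 3.877 g/cm^3, so δρ = 0.0727 × 3.877 = 0.282 g/cm^3.

0.282 g/cm^3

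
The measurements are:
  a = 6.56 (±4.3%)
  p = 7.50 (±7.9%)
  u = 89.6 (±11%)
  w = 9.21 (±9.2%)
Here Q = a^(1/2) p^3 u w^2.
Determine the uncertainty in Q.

2.63e+06

Relative error in a monomial: (δQ/Q)² = Σ (nᵢ · δxᵢ/xᵢ)².
  (½·δa/a)² = (0.5×0.0430)² = 0.000462;  (3·δp/p)² = (3×0.0790)² = 0.0562;  (1·δu/u)² = (1×0.110)² = 0.0121;  (2·δw/w)² = (2×0.0920)² = 0.0339
δQ/Q = √(0.103) = 0.320
Q = 8.21e+06, so δQ = 0.320 × 8.21e+06 = 2.63e+06.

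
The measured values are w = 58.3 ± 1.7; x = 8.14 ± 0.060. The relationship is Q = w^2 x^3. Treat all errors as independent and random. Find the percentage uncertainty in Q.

6.24%

Q is a product of powers, so relative uncertainties combine in quadrature:
  (2·δw/w)² = (2×0.0292)² = 0.00340;  (3·δx/x)² = (3×0.00737)² = 0.000489
δQ/Q = √(0.00389) = 0.0624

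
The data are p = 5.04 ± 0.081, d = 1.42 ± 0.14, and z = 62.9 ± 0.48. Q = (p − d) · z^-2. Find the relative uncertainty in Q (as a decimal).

0.0472

Let u = p − d = 3.62. δu = √(δp² + δd²) = √(0.00656 + 0.0196) = 0.162, so δu/u = 0.0447.
Q is then a monomial in u, z:
δQ/Q = √((δu/u)² + (-2·δz/z)²) = √(0.00200 + 0.000233) = 0.0472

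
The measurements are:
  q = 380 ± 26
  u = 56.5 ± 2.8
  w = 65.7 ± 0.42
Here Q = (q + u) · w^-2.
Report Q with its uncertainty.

0.101 ± 0.00619

Let h = q + u = 436. δh = √(δq² + δu²) = √(676 + 7.84) = 26.2, so δh/h = 0.0599.
Q is then a monomial in h, w:
δQ/Q = √((δh/h)² + (-2·δw/w)²) = √(0.00359 + 0.000163) = 0.0613
Q = 0.101, so δQ = 0.0613 × 0.101 = 0.00619.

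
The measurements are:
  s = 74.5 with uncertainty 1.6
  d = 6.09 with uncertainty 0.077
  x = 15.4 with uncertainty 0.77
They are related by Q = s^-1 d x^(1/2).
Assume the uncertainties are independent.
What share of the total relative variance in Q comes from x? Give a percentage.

(δQ/Q)² = (-1·δs/s)² + (1·δd/d)² + (½·δx/x)²
  s term: (-1×0.0215)² = 0.000461
  d term: (1×0.0126)² = 0.000160
  x term: (0.5×0.0500)² = 0.000625
Total = 0.00125. Share from x = 0.000625/0.00125 = 0.502.

50.2%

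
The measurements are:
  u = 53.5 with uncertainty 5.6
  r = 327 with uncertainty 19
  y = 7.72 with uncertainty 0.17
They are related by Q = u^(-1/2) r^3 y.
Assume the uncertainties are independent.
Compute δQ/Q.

0.183

Products/powers → add relative errors in quadrature, weighted by exponent:
  (−½·δu/u)² = (-0.5×0.105)² = 0.00274;  (3·δr/r)² = (3×0.0581)² = 0.0304;  (1·δy/y)² = (1×0.0220)² = 0.000485
δQ/Q = √(0.0336) = 0.183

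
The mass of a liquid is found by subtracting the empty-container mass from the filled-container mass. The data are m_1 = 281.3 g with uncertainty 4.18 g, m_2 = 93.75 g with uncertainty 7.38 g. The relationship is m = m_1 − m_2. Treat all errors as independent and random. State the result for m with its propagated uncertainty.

Absolute uncertainties add in quadrature for a linear combination:
  (δm_1)² = 17.5;  (δm_2)² = 54.5
δm = √(71.9) = 8.48 g
m = 187.6 g.

187.6 ± 8.48 g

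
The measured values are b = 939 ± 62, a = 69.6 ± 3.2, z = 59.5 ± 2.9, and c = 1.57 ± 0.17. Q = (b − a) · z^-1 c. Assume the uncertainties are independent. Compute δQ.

3.18

Let u = b − a = 869. δu = √(δb² + δa²) = √(3840 + 10.2) = 62.1, so δu/u = 0.0714.
Q is then a monomial in u, z, c:
δQ/Q = √((δu/u)² + (-1·δz/z)² + (1·δc/c)²) = √(0.00510 + 0.00238 + 0.0117) = 0.139
Q = 22.9, so δQ = 0.139 × 22.9 = 3.18.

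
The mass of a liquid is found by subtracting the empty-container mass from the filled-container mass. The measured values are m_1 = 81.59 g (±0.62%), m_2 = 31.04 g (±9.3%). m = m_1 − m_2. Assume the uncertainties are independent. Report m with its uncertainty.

For a sum/difference, combine absolute errors in quadrature:
  (δm_1)² = 0.256;  (δm_2)² = 8.33
δm = √(8.59) = 2.93 g
m = 50.55 g.

50.55 ± 2.93 g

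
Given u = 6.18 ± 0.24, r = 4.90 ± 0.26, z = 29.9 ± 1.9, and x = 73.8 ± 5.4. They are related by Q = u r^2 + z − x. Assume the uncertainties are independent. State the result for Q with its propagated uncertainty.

Let p = u·r^2 = 148. δp/p = √((1·δu/u)² + (2·δr/r)²) = √(0.00151 + 0.0113) = 0.113, so δp = 16.8.
Q = p + z − x: δQ = √(δp² + δz² + δx²) = √(281 + 3.61 + 29.2) = 17.7
Q = 104.

104 ± 17.7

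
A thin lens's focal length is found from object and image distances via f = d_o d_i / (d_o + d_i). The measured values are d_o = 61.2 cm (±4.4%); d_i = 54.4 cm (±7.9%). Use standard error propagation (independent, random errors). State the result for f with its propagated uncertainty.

∂f/∂d_o = (d_i/(d_o+d_i))² = 0.221;  ∂f/∂d_i = (d_o/(d_o+d_i))² = 0.280
δf = √((∂f/∂d_o · δd_o)² + (∂f/∂d_i · δd_i)²) = √(0.356 + 1.45) = 1.34 cm
f = 28.8 cm.

28.8 ± 1.34 cm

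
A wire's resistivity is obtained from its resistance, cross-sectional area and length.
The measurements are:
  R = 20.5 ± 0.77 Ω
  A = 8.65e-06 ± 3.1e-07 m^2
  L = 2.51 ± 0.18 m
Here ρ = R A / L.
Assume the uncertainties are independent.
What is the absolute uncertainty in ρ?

6.25e-06 Ω·m

For a monomial ρ ∝ R, A, L^-1, fractional errors add in quadrature:
  (1·δR/R)² = (1×0.0376)² = 0.00141;  (1·δA/A)² = (1×0.0358)² = 0.00128;  (-1·δL/L)² = (-1×0.0717)² = 0.00514
δρ/ρ = √(0.00784) = 0.0885
ρ = 7.06e-05 Ω·m, so δρ = 0.0885 × 7.06e-05 = 6.25e-06 Ω·m.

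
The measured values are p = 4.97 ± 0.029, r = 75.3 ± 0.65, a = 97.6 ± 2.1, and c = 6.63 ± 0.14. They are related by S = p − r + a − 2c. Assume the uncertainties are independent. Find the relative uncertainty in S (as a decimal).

0.158

S is a linear combination, so absolute uncertainties add in quadrature:
  (δp)² = 0.000841;  (δr)² = 0.423;  (δa)² = 4.41;  (2·δc)² = 0.0784
δS = √(4.91) = 2.22
S = 14.0, so δS/S = 2.22/14.0 = 0.158.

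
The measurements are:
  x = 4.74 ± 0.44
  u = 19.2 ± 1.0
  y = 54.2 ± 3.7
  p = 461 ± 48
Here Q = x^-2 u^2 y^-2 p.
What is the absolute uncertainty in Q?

0.704

Relative error in a monomial: (δQ/Q)² = Σ (nᵢ · δxᵢ/xᵢ)².
  (-2·δx/x)² = (-2×0.0928)² = 0.0345;  (2·δu/u)² = (2×0.0521)² = 0.0109;  (-2·δy/y)² = (-2×0.0683)² = 0.0186;  (1·δp/p)² = (1×0.104)² = 0.0108
δQ/Q = √(0.0748) = 0.273
Q = 2.57, so δQ = 0.273 × 2.57 = 0.704.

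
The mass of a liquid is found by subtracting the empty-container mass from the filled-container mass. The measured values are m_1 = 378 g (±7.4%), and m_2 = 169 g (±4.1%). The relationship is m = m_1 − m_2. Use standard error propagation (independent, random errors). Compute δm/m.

For a sum/difference, combine absolute errors in quadrature:
  (δm_1)² = 782;  (δm_2)² = 48.0
δm = √(830) = 28.8 g
m = 209 g, so δm/m = 28.8/209 = 0.138.

0.138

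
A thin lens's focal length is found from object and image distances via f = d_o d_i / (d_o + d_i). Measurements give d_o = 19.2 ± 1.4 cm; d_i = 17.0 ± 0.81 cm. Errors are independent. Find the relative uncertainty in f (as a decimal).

0.0426

∂f/∂d_o = (d_i/(d_o+d_i))² = 0.221;  ∂f/∂d_i = (d_o/(d_o+d_i))² = 0.281
δf = √((∂f/∂d_o · δd_o)² + (∂f/∂d_i · δd_i)²) = √(0.0953 + 0.0519) = 0.384 cm
f = 9.02 cm, so δf/f = 0.384/9.02 = 0.0426.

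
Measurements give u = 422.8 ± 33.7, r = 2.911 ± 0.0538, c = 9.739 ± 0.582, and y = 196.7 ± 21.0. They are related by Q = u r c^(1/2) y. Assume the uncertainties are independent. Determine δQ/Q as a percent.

Products/powers → add relative errors in quadrature, weighted by exponent:
  (1·δu/u)² = (1×0.0797)² = 0.00635;  (1·δr/r)² = (1×0.0185)² = 0.000342;  (½·δc/c)² = (0.5×0.0598)² = 0.000893;  (1·δy/y)² = (1×0.107)² = 0.0114
δQ/Q = √(0.0190) = 0.138

13.8%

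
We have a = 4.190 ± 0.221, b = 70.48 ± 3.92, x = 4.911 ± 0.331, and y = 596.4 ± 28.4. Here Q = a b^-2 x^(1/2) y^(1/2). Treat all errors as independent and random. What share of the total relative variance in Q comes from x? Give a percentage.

(δQ/Q)² = (1·δa/a)² + (-2·δb/b)² + (½·δx/x)² + (½·δy/y)²
  a term: (1×0.0527)² = 0.00278
  b term: (-2×0.0556)² = 0.0124
  x term: (0.5×0.0674)² = 0.00114
  y term: (0.5×0.0476)² = 0.000567
Total = 0.0169. Share from x = 0.00114/0.0169 = 0.0674.

6.74%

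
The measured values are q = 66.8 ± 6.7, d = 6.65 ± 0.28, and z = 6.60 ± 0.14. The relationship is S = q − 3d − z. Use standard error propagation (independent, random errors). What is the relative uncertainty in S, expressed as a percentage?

16.8%

For a sum/difference, combine absolute errors in quadrature:
  (δq)² = 44.9;  (3·δd)² = 0.706;  (δz)² = 0.0196
δS = √(45.6) = 6.75
S = 40.2, so δS/S = 6.75/40.2 = 0.168.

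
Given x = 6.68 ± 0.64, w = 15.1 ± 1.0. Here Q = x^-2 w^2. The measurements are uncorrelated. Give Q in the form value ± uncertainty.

Relative error in a monomial: (δQ/Q)² = Σ (nᵢ · δxᵢ/xᵢ)².
  (-2·δx/x)² = (-2×0.0958)² = 0.0367;  (2·δw/w)² = (2×0.0662)² = 0.0175
δQ/Q = √(0.0543) = 0.233
Q = 5.11, so δQ = 0.233 × 5.11 = 1.19.

5.11 ± 1.19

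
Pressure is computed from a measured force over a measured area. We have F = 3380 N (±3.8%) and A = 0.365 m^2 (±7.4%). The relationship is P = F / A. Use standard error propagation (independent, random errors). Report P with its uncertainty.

Since P is a product/quotient, work with relative uncertainties:
  (1·δF/F)² = (1×0.0380)² = 0.00144;  (-1·δA/A)² = (-1×0.0740)² = 0.00548
δP/P = √(0.00692) = 0.0832
P = 9260 Pa, so δP = 0.0832 × 9260 = 770 Pa.

9260 ± 770 Pa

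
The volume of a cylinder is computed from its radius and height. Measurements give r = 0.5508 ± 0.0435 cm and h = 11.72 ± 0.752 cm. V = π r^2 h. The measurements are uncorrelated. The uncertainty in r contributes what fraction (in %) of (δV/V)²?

(δV/V)² = (2·δr/r)² + (1·δh/h)²
  r term: (2×0.0790)² = 0.0249
  h term: (1×0.0642)² = 0.00412
Total = 0.0291. Share from r = 0.0249/0.0291 = 0.858.

85.8%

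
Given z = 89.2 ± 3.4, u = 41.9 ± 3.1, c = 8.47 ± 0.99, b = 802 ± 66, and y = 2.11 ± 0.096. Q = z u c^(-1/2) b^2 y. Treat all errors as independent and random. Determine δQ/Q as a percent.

19.9%

Relative error in a monomial: (δQ/Q)² = Σ (nᵢ · δxᵢ/xᵢ)².
  (1·δz/z)² = (1×0.0381)² = 0.00145;  (1·δu/u)² = (1×0.0740)² = 0.00547;  (−½·δc/c)² = (-0.5×0.117)² = 0.00342;  (2·δb/b)² = (2×0.0823)² = 0.0271;  (1·δy/y)² = (1×0.0455)² = 0.00207
δQ/Q = √(0.0395) = 0.199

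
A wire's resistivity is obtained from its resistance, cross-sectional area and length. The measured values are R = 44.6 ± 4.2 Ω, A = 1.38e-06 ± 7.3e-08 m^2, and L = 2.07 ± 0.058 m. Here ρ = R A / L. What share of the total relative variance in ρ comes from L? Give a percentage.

(δρ/ρ)² = (1·δR/R)² + (1·δA/A)² + (-1·δL/L)²
  R term: (1×0.0942)² = 0.00887
  A term: (1×0.0529)² = 0.00280
  L term: (-1×0.0280)² = 0.000785
Total = 0.0125. Share from L = 0.000785/0.0125 = 0.0631.

6.31%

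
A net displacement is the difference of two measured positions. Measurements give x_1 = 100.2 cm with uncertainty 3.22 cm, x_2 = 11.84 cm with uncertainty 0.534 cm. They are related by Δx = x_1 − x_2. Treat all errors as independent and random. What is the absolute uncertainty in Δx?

For a sum/difference, combine absolute errors in quadrature:
  (δx_1)² = 10.4;  (δx_2)² = 0.285
δΔx = √(10.7) = 3.26 cm

3.26 cm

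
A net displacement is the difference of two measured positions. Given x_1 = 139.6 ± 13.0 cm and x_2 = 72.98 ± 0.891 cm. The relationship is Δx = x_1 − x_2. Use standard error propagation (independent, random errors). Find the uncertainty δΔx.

13.0 cm

For a sum/difference, combine absolute errors in quadrature:
  (δx_1)² = 169;  (δx_2)² = 0.794
δΔx = √(170) = 13.0 cm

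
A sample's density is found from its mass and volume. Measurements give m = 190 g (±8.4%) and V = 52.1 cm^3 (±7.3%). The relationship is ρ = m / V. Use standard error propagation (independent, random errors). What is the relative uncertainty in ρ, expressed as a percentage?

Relative error in a monomial: (δρ/ρ)² = Σ (nᵢ · δxᵢ/xᵢ)².
  (1·δm/m)² = (1×0.0840)² = 0.00706;  (-1·δV/V)² = (-1×0.0730)² = 0.00533
δρ/ρ = √(0.0124) = 0.111

11.1%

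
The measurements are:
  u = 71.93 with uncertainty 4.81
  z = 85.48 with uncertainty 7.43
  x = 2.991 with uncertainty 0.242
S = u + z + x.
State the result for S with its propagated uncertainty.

160.4 ± 8.85

S is a linear combination, so absolute uncertainties add in quadrature:
  (δu)² = 23.1;  (δz)² = 55.2;  (δx)² = 0.0586
δS = √(78.4) = 8.85
S = 160.4.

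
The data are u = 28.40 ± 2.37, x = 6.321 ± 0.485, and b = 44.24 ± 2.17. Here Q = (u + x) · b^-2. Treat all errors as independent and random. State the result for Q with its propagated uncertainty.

Let w = u + x = 34.72. δw = √(δu² + δx²) = √(5.62 + 0.235) = 2.42, so δw/w = 0.0697.
Q is then a monomial in w, b:
δQ/Q = √((δw/w)² + (-2·δb/b)²) = √(0.00485 + 0.00962) = 0.120
Q = 0.01774, so δQ = 0.120 × 0.01774 = 0.00213.

0.01774 ± 0.00213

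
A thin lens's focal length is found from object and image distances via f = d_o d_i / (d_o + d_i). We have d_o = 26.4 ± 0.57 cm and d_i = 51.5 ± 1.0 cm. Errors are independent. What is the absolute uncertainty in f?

0.274 cm

∂f/∂d_o = (d_i/(d_o+d_i))² = 0.437;  ∂f/∂d_i = (d_o/(d_o+d_i))² = 0.115
δf = √((∂f/∂d_o · δd_o)² + (∂f/∂d_i · δd_i)²) = √(0.0621 + 0.0132) = 0.274 cm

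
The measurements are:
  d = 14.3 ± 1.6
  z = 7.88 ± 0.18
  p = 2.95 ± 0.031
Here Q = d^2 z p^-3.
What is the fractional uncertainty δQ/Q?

For a monomial Q ∝ d^2, z, p^-3, fractional errors add in quadrature:
  (2·δd/d)² = (2×0.112)² = 0.0501;  (1·δz/z)² = (1×0.0228)² = 0.000522;  (-3·δp/p)² = (-3×0.0105)² = 0.000994
δQ/Q = √(0.0516) = 0.227

0.227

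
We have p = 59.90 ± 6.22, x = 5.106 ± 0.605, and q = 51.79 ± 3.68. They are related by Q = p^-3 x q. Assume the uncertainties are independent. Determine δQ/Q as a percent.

Relative error in a monomial: (δQ/Q)² = Σ (nᵢ · δxᵢ/xᵢ)².
  (-3·δp/p)² = (-3×0.104)² = 0.0970;  (1·δx/x)² = (1×0.118)² = 0.0140;  (1·δq/q)² = (1×0.0711)² = 0.00505
δQ/Q = √(0.116) = 0.341

34.1%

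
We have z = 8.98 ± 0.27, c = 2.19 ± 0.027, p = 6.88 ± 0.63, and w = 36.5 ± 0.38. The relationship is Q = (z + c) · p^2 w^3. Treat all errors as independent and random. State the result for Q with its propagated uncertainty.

Let u = z + c = 11.2. δu = √(δz² + δc²) = √(0.0729 + 0.000729) = 0.271, so δu/u = 0.0243.
Q is then a monomial in u, p, w:
δQ/Q = √((δu/u)² + (2·δp/p)² + (3·δw/w)²) = √(0.000590 + 0.0335 + 0.000975) = 0.187
Q = 2.57e+07, so δQ = 0.187 × 2.57e+07 = 4.82e+06.

(2.57 ± 0.482) × 10^7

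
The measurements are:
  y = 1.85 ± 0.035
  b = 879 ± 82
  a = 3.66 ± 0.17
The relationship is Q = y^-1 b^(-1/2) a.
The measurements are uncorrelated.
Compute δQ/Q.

For a monomial Q ∝ y^-1, b^(-1/2), a, fractional errors add in quadrature:
  (-1·δy/y)² = (-1×0.0189)² = 0.000358;  (−½·δb/b)² = (-0.5×0.0933)² = 0.00218;  (1·δa/a)² = (1×0.0464)² = 0.00216
δQ/Q = √(0.00469) = 0.0685

0.0685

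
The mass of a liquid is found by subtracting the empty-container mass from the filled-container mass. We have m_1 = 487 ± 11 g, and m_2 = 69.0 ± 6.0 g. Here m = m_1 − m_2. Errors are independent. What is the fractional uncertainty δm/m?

0.0300

Sums and differences: (δm)² = Σ (cᵢ δxᵢ)².
  (δm_1)² = 121;  (δm_2)² = 36.0
δm = √(157) = 12.5 g
m = 418 g, so δm/m = 12.5/418 = 0.0300.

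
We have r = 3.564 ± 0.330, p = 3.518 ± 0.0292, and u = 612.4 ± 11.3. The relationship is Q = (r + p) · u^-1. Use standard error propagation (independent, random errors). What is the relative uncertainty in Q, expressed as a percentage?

5.03%

Let w = r + p = 7.082. δw = √(δr² + δp²) = √(0.109 + 0.000853) = 0.331, so δw/w = 0.0468.
Q is then a monomial in w, u:
δQ/Q = √((δw/w)² + (-1·δu/u)²) = √(0.00219 + 0.000340) = 0.0503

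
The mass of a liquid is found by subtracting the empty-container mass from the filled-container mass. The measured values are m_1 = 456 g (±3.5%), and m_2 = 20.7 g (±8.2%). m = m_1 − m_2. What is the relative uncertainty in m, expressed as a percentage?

3.69%

m is a linear combination, so absolute uncertainties add in quadrature:
  (δm_1)² = 255;  (δm_2)² = 2.88
δm = √(258) = 16.1 g
m = 435 g, so δm/m = 16.1/435 = 0.0369.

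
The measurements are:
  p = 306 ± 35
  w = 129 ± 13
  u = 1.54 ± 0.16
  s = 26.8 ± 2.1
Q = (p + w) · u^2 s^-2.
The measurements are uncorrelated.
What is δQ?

0.394

Let h = p + w = 435. δh = √(δp² + δw²) = √(1220 + 169) = 37.3, so δh/h = 0.0858.
Q is then a monomial in h, u, s:
δQ/Q = √((δh/h)² + (2·δu/u)² + (-2·δs/s)²) = √(0.00737 + 0.0432 + 0.0246) = 0.274
Q = 1.44, so δQ = 0.274 × 1.44 = 0.394.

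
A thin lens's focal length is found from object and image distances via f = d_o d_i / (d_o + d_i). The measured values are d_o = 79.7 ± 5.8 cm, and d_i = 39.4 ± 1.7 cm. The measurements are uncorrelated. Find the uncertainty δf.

0.991 cm

∂f/∂d_o = (d_i/(d_o+d_i))² = 0.109;  ∂f/∂d_i = (d_o/(d_o+d_i))² = 0.448
δf = √((∂f/∂d_o · δd_o)² + (∂f/∂d_i · δd_i)²) = √(0.403 + 0.580) = 0.991 cm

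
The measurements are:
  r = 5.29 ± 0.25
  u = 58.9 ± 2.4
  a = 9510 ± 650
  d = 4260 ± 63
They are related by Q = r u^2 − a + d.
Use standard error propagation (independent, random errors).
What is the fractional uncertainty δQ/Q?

Let p = r·u^2 = 18400. δp/p = √((1·δr/r)² + (2·δu/u)²) = √(0.00223 + 0.00664) = 0.0942, so δp = 1730.
Q = p − a + d: δQ = √(δp² + δa² + δd²) = √(2.99e+06 + 4.22e+05 + 3970) = 1850
Q = 13100, so δQ/Q = 1850/13100 = 0.141.

0.141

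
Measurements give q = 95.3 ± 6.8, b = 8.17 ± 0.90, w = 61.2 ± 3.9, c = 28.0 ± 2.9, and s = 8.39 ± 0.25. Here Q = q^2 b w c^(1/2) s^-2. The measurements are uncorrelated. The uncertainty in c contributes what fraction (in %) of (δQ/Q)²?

(δQ/Q)² = (2·δq/q)² + (1·δb/b)² + (1·δw/w)² + (½·δc/c)² + (-2·δs/s)²
  q term: (2×0.0714)² = 0.0204
  b term: (1×0.110)² = 0.0121
  w term: (1×0.0637)² = 0.00406
  c term: (0.5×0.104)² = 0.00268
  s term: (-2×0.0298)² = 0.00355
Total = 0.0428. Share from c = 0.00268/0.0428 = 0.0627.

6.27%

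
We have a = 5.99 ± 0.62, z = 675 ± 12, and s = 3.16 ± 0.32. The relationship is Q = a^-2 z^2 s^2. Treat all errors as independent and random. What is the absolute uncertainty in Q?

37000

Since Q is a product/quotient, work with relative uncertainties:
  (-2·δa/a)² = (-2×0.104)² = 0.0429;  (2·δz/z)² = (2×0.0178)² = 0.00126;  (2·δs/s)² = (2×0.101)² = 0.0410
δQ/Q = √(0.0851) = 0.292
Q = 1.27e+05, so δQ = 0.292 × 1.27e+05 = 37000.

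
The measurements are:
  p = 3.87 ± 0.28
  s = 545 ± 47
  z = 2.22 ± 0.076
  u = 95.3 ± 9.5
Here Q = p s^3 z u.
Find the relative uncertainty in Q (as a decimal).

0.289

Relative error in a monomial: (δQ/Q)² = Σ (nᵢ · δxᵢ/xᵢ)².
  (1·δp/p)² = (1×0.0724)² = 0.00523;  (3·δs/s)² = (3×0.0862)² = 0.0669;  (1·δz/z)² = (1×0.0342)² = 0.00117;  (1·δu/u)² = (1×0.0997)² = 0.00994
δQ/Q = √(0.0833) = 0.289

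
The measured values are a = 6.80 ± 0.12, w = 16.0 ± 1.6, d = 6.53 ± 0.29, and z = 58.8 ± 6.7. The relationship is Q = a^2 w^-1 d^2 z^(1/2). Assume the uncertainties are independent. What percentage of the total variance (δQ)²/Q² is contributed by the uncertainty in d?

(δQ/Q)² = (2·δa/a)² + (-1·δw/w)² + (2·δd/d)² + (½·δz/z)²
  a term: (2×0.0176)² = 0.00125
  w term: (-1×0.100)² = 0.0100
  d term: (2×0.0444)² = 0.00789
  z term: (0.5×0.114)² = 0.00325
Total = 0.0224. Share from d = 0.00789/0.0224 = 0.352.

35.2%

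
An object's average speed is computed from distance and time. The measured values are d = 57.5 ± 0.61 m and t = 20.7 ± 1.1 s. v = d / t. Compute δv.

0.151 m/s

For a monomial v ∝ d, t^-1, fractional errors add in quadrature:
  (1·δd/d)² = (1×0.0106)² = 0.000113;  (-1·δt/t)² = (-1×0.0531)² = 0.00282
δv/v = √(0.00294) = 0.0542
v = 2.78 m/s, so δv = 0.0542 × 2.78 = 0.151 m/s.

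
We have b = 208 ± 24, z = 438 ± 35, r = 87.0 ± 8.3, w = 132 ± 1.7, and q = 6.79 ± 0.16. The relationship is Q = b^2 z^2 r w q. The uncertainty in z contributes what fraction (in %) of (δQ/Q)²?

(δQ/Q)² = (2·δb/b)² + (2·δz/z)² + (1·δr/r)² + (1·δw/w)² + (1·δq/q)²
  b term: (2×0.115)² = 0.0533
  z term: (2×0.0799)² = 0.0255
  r term: (1×0.0954)² = 0.00910
  w term: (1×0.0129)² = 0.000166
  q term: (1×0.0236)² = 0.000555
Total = 0.0886. Share from z = 0.0255/0.0886 = 0.288.

28.8%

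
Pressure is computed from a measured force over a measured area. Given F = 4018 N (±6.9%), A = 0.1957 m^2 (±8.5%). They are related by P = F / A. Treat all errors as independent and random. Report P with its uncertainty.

For a monomial P ∝ F, A^-1, fractional errors add in quadrature:
  (1·δF/F)² = (1×0.0690)² = 0.00476;  (-1·δA/A)² = (-1×0.0850)² = 0.00723
δP/P = √(0.0120) = 0.109
P = 20530 Pa, so δP = 0.109 × 20530 = 2250 Pa.

20530 ± 2250 Pa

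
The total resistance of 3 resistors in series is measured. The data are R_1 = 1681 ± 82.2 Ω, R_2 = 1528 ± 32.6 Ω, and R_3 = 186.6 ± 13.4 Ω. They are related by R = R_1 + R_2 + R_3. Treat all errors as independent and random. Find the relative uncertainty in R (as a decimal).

Absolute uncertainties add in quadrature for a linear combination:
  (δR_1)² = 6760;  (δR_2)² = 1060;  (δR_3)² = 180
δR = √(8000) = 89.4 Ω
R = 3396 Ω, so δR/R = 89.4/3396 = 0.0263.

0.0263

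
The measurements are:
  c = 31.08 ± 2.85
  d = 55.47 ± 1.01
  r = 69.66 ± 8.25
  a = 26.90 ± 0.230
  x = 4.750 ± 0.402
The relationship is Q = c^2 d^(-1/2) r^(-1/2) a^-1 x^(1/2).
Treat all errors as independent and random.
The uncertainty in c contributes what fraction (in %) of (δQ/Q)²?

86.0%

(δQ/Q)² = (2·δc/c)² + (−½·δd/d)² + (−½·δr/r)² + (-1·δa/a)² + (½·δx/x)²
  c term: (2×0.0917)² = 0.0336
  d term: (-0.5×0.0182)² = 8.29e-05
  r term: (-0.5×0.118)² = 0.00351
  a term: (-1×0.00855)² = 7.31e-05
  x term: (0.5×0.0846)² = 0.00179
Total = 0.0391. Share from c = 0.0336/0.0391 = 0.860.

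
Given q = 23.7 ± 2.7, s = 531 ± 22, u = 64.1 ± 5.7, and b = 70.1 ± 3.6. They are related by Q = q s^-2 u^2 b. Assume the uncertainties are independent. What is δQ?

5.63

For a monomial Q ∝ q, s^-2, u^2, b, fractional errors add in quadrature:
  (1·δq/q)² = (1×0.114)² = 0.0130;  (-2·δs/s)² = (-2×0.0414)² = 0.00687;  (2·δu/u)² = (2×0.0889)² = 0.0316;  (1·δb/b)² = (1×0.0514)² = 0.00264
δQ/Q = √(0.0541) = 0.233
Q = 24.2, so δQ = 0.233 × 24.2 = 5.63.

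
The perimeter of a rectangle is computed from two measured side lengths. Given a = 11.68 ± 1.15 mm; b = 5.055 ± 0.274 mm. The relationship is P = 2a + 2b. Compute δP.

2.36 mm

Absolute uncertainties add in quadrature for a linear combination:
  (2·δa)² = 5.29;  (2·δb)² = 0.300
δP = √(5.59) = 2.36 mm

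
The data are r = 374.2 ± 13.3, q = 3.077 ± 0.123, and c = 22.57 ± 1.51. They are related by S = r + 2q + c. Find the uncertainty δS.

Sums and differences: (δS)² = Σ (cᵢ δxᵢ)².
  (δr)² = 177;  (2·δq)² = 0.0605;  (δc)² = 2.28
δS = √(179) = 13.4

13.4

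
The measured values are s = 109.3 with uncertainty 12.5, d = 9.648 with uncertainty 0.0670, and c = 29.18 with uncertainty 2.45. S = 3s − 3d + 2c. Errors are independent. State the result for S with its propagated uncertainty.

357.3 ± 37.8

For a sum/difference, combine absolute errors in quadrature:
  (3·δs)² = 1410;  (3·δd)² = 0.0404;  (2·δc)² = 24.0
δS = √(1430) = 37.8
S = 357.3.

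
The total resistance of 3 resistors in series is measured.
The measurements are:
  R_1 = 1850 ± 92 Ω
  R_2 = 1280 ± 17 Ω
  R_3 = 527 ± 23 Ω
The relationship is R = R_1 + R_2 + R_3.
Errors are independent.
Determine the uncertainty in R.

Each term contributes (cᵢ δxᵢ)² to (δR)²:
  (δR_1)² = 8460;  (δR_2)² = 289;  (δR_3)² = 529
δR = √(9280) = 96.3 Ω

96.3 Ω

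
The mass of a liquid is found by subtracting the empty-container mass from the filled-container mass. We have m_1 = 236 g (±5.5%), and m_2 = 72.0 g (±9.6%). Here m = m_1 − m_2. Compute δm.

14.7 g

Each term contributes (cᵢ δxᵢ)² to (δm)²:
  (δm_1)² = 168;  (δm_2)² = 47.8
δm = √(216) = 14.7 g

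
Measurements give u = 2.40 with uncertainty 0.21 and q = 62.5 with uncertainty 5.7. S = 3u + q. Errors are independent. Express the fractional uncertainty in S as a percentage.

Absolute uncertainties add in quadrature for a linear combination:
  (3·δu)² = 0.397;  (δq)² = 32.5
δS = √(32.9) = 5.73
S = 69.7, so δS/S = 5.73/69.7 = 0.0823.

8.23%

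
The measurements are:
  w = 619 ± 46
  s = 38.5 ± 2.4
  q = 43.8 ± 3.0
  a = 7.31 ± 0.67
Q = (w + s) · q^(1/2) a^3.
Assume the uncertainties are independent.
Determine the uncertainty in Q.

Let u = w + s = 658. δu = √(δw² + δs²) = √(2120 + 5.76) = 46.1, so δu/u = 0.0701.
Q is then a monomial in u, q, a:
δQ/Q = √((δu/u)² + (½·δq/q)² + (3·δa/a)²) = √(0.00491 + 0.00117 + 0.0756) = 0.286
Q = 1.7e+06, so δQ = 0.286 × 1.7e+06 = 4.86e+05.

4.86e+05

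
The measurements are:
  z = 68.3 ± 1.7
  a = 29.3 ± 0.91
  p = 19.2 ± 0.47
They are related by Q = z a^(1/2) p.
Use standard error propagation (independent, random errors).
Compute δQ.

271

For a monomial Q ∝ z, a^(1/2), p, fractional errors add in quadrature:
  (1·δz/z)² = (1×0.0249)² = 0.000620;  (½·δa/a)² = (0.5×0.0311)² = 0.000241;  (1·δp/p)² = (1×0.0245)² = 0.000599
δQ/Q = √(0.00146) = 0.0382
Q = 7100, so δQ = 0.0382 × 7100 = 271.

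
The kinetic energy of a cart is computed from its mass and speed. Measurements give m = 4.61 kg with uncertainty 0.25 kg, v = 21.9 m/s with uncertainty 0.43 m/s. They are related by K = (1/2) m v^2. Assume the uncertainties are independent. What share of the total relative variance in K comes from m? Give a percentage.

(δK/K)² = (1·δm/m)² + (2·δv/v)²
  m term: (1×0.0542)² = 0.00294
  v term: (2×0.0196)² = 0.00154
Total = 0.00448. Share from m = 0.00294/0.00448 = 0.656.

65.6%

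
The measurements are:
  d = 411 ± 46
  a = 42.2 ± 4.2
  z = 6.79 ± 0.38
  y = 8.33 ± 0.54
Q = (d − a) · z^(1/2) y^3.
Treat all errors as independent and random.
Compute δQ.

1.29e+05

Let u = d − a = 369. δu = √(δd² + δa²) = √(2120 + 17.6) = 46.2, so δu/u = 0.125.
Q is then a monomial in u, z, y:
δQ/Q = √((δu/u)² + (½·δz/z)² + (3·δy/y)²) = √(0.0157 + 0.000783 + 0.0378) = 0.233
Q = 5.55e+05, so δQ = 0.233 × 5.55e+05 = 1.29e+05.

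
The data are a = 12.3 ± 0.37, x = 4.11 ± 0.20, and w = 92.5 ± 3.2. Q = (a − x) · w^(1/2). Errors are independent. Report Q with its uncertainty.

Let u = a − x = 8.19. δu = √(δa² + δx²) = √(0.137 + 0.0400) = 0.421, so δu/u = 0.0514.
Q is then a monomial in u, w:
δQ/Q = √((δu/u)² + (½·δw/w)²) = √(0.00264 + 0.000299) = 0.0542
Q = 78.8, so δQ = 0.0542 × 78.8 = 4.27.

78.8 ± 4.27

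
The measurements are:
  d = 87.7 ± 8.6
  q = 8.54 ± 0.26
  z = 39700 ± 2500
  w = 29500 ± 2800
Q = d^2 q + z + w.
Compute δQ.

Let p = d^2·q = 65700. δp/p = √((2·δd/d)² + (1·δq/q)²) = √(0.0385 + 0.000927) = 0.198, so δp = 13000.
Q = p + z + w: δQ = √(δp² + δz² + δw²) = √(1.7e+08 + 6.25e+06 + 7.84e+06) = 13600

13600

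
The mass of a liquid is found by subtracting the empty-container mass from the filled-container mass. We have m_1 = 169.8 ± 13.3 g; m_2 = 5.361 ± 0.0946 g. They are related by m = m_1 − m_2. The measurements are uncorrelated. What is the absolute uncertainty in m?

m is a linear combination, so absolute uncertainties add in quadrature:
  (δm_1)² = 177;  (δm_2)² = 0.00895
δm = √(177) = 13.3 g

13.3 g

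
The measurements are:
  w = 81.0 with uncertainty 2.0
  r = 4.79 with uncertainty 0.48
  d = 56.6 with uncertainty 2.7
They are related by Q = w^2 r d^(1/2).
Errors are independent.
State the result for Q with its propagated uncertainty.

(2.36 ± 0.270) × 10^5

Q is a product of powers, so relative uncertainties combine in quadrature:
  (2·δw/w)² = (2×0.0247)² = 0.00244;  (1·δr/r)² = (1×0.100)² = 0.0100;  (½·δd/d)² = (0.5×0.0477)² = 0.000569
δQ/Q = √(0.0130) = 0.114
Q = 2.36e+05, so δQ = 0.114 × 2.36e+05 = 27000.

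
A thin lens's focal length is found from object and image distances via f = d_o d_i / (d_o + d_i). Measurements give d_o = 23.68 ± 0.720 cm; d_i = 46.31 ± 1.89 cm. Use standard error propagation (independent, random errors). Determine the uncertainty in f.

∂f/∂d_o = (d_i/(d_o+d_i))² = 0.438;  ∂f/∂d_i = (d_o/(d_o+d_i))² = 0.114
δf = √((∂f/∂d_o · δd_o)² + (∂f/∂d_i · δd_i)²) = √(0.0994 + 0.0468) = 0.382 cm

0.382 cm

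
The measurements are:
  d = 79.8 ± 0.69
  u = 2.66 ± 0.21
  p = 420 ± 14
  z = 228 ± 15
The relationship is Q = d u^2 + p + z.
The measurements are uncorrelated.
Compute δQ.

Let w = d·u^2 = 565. δw/w = √((1·δd/d)² + (2·δu/u)²) = √(7.48e-05 + 0.0249) = 0.158, so δw = 89.3.
Q = w + p + z: δQ = √(δw² + δp² + δz²) = √(7970 + 196 + 225) = 91.6

91.6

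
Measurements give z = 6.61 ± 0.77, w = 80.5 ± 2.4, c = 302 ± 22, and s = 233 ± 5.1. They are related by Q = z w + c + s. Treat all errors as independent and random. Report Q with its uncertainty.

1070 ± 67.9

Let p = z·w = 532. δp/p = √((1·δz/z)² + (1·δw/w)²) = √(0.0136 + 0.000889) = 0.120, so δp = 64.0.
Q = p + c + s: δQ = √(δp² + δc² + δs²) = √(4090 + 484 + 26.0) = 67.9
Q = 1070.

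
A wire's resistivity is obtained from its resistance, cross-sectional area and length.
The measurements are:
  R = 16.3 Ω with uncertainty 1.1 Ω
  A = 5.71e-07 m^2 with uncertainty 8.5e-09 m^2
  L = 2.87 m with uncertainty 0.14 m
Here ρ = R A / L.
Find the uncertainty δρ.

2.74e-07 Ω·m

Each factor contributes (exponent × relative error)² to (δρ/ρ)²:
  (1·δR/R)² = (1×0.0675)² = 0.00455;  (1·δA/A)² = (1×0.0149)² = 0.000222;  (-1·δL/L)² = (-1×0.0488)² = 0.00238
δρ/ρ = √(0.00716) = 0.0846
ρ = 3.24e-06 Ω·m, so δρ = 0.0846 × 3.24e-06 = 2.74e-07 Ω·m.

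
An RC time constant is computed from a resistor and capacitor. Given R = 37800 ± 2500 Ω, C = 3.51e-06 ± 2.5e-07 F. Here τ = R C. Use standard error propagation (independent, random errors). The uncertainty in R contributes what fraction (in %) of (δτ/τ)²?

46.3%

(δτ/τ)² = (1·δR/R)² + (1·δC/C)²
  R term: (1×0.0661)² = 0.00437
  C term: (1×0.0712)² = 0.00507
Total = 0.00945. Share from R = 0.00437/0.00945 = 0.463.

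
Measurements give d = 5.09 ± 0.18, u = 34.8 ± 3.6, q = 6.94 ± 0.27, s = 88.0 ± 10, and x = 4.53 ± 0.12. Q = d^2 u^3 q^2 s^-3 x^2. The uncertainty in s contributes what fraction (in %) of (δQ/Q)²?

(δQ/Q)² = (2·δd/d)² + (3·δu/u)² + (2·δq/q)² + (-3·δs/s)² + (2·δx/x)²
  d term: (2×0.0354)² = 0.00500
  u term: (3×0.103)² = 0.0963
  q term: (2×0.0389)² = 0.00605
  s term: (-3×0.114)² = 0.116
  x term: (2×0.0265)² = 0.00281
Total = 0.226. Share from s = 0.116/0.226 = 0.513.

51.3%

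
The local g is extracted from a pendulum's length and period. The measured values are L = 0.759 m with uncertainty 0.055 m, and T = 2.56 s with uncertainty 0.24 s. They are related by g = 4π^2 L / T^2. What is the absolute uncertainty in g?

0.919 m/s^2

Relative error in a monomial: (δg/g)² = Σ (nᵢ · δxᵢ/xᵢ)².
  (1·δL/L)² = (1×0.0725)² = 0.00525;  (-2·δT/T)² = (-2×0.0938)² = 0.0352
δg/g = √(0.0404) = 0.201
g = 4.57 m/s^2, so δg = 0.201 × 4.57 = 0.919 m/s^2.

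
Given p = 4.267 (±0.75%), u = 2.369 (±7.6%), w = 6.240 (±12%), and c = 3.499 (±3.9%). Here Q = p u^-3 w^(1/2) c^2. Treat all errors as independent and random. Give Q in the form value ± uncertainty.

Since Q is a product/quotient, work with relative uncertainties:
  (1·δp/p)² = (1×0.00750)² = 5.62e-05;  (-3·δu/u)² = (-3×0.0760)² = 0.0520;  (½·δw/w)² = (0.5×0.120)² = 0.00360;  (2·δc/c)² = (2×0.0390)² = 0.00608
δQ/Q = √(0.0617) = 0.248
Q = 9.815, so δQ = 0.248 × 9.815 = 2.44.

9.815 ± 2.44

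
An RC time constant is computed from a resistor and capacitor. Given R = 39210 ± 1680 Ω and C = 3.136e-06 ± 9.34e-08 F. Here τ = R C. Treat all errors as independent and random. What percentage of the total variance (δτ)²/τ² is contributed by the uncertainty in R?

67.4%

(δτ/τ)² = (1·δR/R)² + (1·δC/C)²
  R term: (1×0.0428)² = 0.00184
  C term: (1×0.0298)² = 0.000887
Total = 0.00272. Share from R = 0.00184/0.00272 = 0.674.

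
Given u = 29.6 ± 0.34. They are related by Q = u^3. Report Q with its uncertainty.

Each factor contributes (exponent × relative error)² to (δQ/Q)²:
  (3·δu/u)² = (3×0.0115)² = 0.00119
δQ/Q = √(0.00119) = 0.0345
Q = 25900, so δQ = 0.0345 × 25900 = 894.

25900 ± 894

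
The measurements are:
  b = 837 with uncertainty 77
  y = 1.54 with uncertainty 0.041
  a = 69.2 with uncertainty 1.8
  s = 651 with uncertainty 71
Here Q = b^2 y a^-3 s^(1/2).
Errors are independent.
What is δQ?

17.4

Relative error in a monomial: (δQ/Q)² = Σ (nᵢ · δxᵢ/xᵢ)².
  (2·δb/b)² = (2×0.0920)² = 0.0339;  (1·δy/y)² = (1×0.0266)² = 0.000709;  (-3·δa/a)² = (-3×0.0260)² = 0.00609;  (½·δs/s)² = (0.5×0.109)² = 0.00297
δQ/Q = √(0.0436) = 0.209
Q = 83.1, so δQ = 0.209 × 83.1 = 17.4.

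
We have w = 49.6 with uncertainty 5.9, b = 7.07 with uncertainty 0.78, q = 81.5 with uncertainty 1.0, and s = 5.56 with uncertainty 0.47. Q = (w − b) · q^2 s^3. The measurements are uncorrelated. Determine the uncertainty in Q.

Let u = w − b = 42.5. δu = √(δw² + δb²) = √(34.8 + 0.608) = 5.95, so δu/u = 0.140.
Q is then a monomial in u, q, s:
δQ/Q = √((δu/u)² + (2·δq/q)² + (3·δs/s)²) = √(0.0196 + 0.000602 + 0.0643) = 0.291
Q = 4.86e+07, so δQ = 0.291 × 4.86e+07 = 1.41e+07.

1.41e+07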